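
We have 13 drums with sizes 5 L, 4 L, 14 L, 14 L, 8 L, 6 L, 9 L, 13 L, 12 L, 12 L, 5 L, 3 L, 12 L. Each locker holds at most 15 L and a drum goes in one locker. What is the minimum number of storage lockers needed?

Total = 14 + 14 + 13 + 12 + 12 + 12 + 9 + 8 + 6 + 5 + 5 + 4 + 3 = 117 L.
Lower bound: ⌈117/15⌉ = 8 storage lockers.
A packing using 9 storage lockers:
  locker 1: 14 = 14
  locker 2: 14 = 14
  locker 3: 13 = 13
  locker 4: 12 + 3 = 15
  locker 5: 12 = 12
  locker 6: 12 = 12
  locker 7: 9 + 6 = 15
  locker 8: 8 + 5 = 13
  locker 9: 5 + 4 = 9
No arrangement into 8 storage lockers stays within capacity, so 9 is optimal.

9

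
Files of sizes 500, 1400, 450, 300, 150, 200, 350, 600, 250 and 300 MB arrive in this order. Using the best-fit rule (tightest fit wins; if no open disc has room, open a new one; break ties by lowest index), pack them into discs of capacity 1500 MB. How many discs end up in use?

  500 → disc 1 (new)  [load 500/1500]
  1400 → disc 2 (new)  [load 1400/1500]
  450 → disc 1  [load 950/1500]
  300 → disc 1  [load 1250/1500]
  150 → disc 1  [load 1400/1500]
  200 → disc 3 (new)  [load 200/1500]
  350 → disc 3  [load 550/1500]
  600 → disc 3  [load 1150/1500]
  250 → disc 3  [load 1400/1500]
  300 → disc 4 (new)  [load 300/1500]
4 discs opened.

4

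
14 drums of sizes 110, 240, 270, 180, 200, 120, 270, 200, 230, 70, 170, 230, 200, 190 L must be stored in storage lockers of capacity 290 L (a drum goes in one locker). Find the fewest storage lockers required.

11

Total = 270 + 270 + 240 + 230 + 230 + 200 + 200 + 200 + 190 + 180 + 170 + 120 + 110 + 70 = 2680 L.
Lower bound: ⌈2680/290⌉ = 10 storage lockers.
Also, 11 drums each exceed 145 L, and no two of those can share a locker, so at least 11 storage lockers are needed.
A packing using 11 storage lockers:
  locker 1: 270 = 270
  locker 2: 270 = 270
  locker 3: 240 = 240
  locker 4: 230 = 230
  locker 5: 230 = 230
  locker 6: 200 + 70 = 270
  locker 7: 200 = 200
  locker 8: 200 = 200
  locker 9: 190 = 190
  locker 10: 180 + 110 = 290
  locker 11: 170 + 120 = 290
This matches the lower bound, so 11 is optimal.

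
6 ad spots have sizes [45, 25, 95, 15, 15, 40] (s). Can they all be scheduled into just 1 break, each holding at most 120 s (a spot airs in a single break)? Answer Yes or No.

No

Total = 235 s; ⌈235/120⌉ = 2.
At least 2 commercial breaks are required, but only 1 is allowed.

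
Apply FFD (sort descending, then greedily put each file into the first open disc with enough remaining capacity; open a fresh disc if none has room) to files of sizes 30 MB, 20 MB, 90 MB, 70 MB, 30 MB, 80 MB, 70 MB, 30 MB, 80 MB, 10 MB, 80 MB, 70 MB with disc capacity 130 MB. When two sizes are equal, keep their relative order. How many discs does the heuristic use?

Sorted descending: 90, 80, 80, 80, 70, 70, 70, 30, 30, 30, 20, 10.
  90 → disc 1 (new)  [load 90/130]
  80 → disc 2 (new)  [load 80/130]
  80 → disc 3 (new)  [load 80/130]
  80 → disc 4 (new)  [load 80/130]
  70 → disc 5 (new)  [load 70/130]
  70 → disc 6 (new)  [load 70/130]
  70 → disc 7 (new)  [load 70/130]
  30 → disc 1  [load 120/130]
  30 → disc 2  [load 110/130]
  30 → disc 3  [load 110/130]
  20 → disc 2  [load 130/130]
  10 → disc 1  [load 130/130]
7 discs opened.

7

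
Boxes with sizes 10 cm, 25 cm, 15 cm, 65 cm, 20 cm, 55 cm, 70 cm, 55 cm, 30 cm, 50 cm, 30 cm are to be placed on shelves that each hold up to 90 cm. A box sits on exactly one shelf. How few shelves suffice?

5

Total = 70 + 65 + 55 + 55 + 50 + 30 + 30 + 25 + 20 + 15 + 10 = 425 cm.
Lower bound: ⌈425/90⌉ = 5 shelves.
A packing using 5 shelves:
  shelf 1: 70 + 20 = 90
  shelf 2: 65 + 25 = 90
  shelf 3: 55 + 30 = 85
  shelf 4: 55 + 30 = 85
  shelf 5: 50 + 15 + 10 = 75
This matches the lower bound, so 5 is optimal.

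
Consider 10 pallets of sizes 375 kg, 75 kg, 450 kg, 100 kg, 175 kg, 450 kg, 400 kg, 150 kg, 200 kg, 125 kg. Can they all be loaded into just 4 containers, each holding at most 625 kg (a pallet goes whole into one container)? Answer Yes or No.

Total = 2500 kg; ⌈2500/625⌉ = 4.
The bound of 4 does not rule out 4, but exhaustive search shows no assignment into 4 containers of capacity 625 kg exists — the minimum is 5.

No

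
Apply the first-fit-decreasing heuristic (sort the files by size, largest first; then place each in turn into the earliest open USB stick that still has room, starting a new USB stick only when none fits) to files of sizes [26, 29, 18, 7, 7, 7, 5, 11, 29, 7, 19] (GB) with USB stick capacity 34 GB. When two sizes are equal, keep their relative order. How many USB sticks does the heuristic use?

6

Sorted descending: 29, 29, 26, 19, 18, 11, 7, 7, 7, 7, 5.
  29 → USB stick 1 (new)  [load 29/34]
  29 → USB stick 2 (new)  [load 29/34]
  26 → USB stick 3 (new)  [load 26/34]
  19 → USB stick 4 (new)  [load 19/34]
  18 → USB stick 5 (new)  [load 18/34]
  11 → USB stick 4  [load 30/34]
  7 → USB stick 3  [load 33/34]
  7 → USB stick 5  [load 25/34]
  7 → USB stick 5  [load 32/34]
  7 → USB stick 6 (new)  [load 7/34]
  5 → USB stick 1  [load 34/34]
6 USB sticks opened.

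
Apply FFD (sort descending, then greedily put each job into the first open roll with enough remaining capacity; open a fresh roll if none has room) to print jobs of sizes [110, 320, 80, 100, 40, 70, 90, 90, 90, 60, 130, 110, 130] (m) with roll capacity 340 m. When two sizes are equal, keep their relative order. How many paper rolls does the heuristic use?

Sorted descending: 320, 130, 130, 110, 110, 100, 90, 90, 90, 80, 70, 60, 40.
  320 → roll 1 (new)  [load 320/340]
  130 → roll 2 (new)  [load 130/340]
  130 → roll 2  [load 260/340]
  110 → roll 3 (new)  [load 110/340]
  110 → roll 3  [load 220/340]
  100 → roll 3  [load 320/340]
  90 → roll 4 (new)  [load 90/340]
  90 → roll 4  [load 180/340]
  90 → roll 4  [load 270/340]
  80 → roll 2  [load 340/340]
  70 → roll 4  [load 340/340]
  60 → roll 5 (new)  [load 60/340]
  40 → roll 5  [load 100/340]
5 paper rolls opened.

5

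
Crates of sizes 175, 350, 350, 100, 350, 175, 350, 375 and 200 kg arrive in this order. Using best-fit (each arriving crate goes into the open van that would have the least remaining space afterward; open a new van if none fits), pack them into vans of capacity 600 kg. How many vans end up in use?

5

  175 → van 1 (new)  [load 175/600]
  350 → van 1  [load 525/600]
  350 → van 2 (new)  [load 350/600]
  100 → van 2  [load 450/600]
  350 → van 3 (new)  [load 350/600]
  175 → van 3  [load 525/600]
  350 → van 4 (new)  [load 350/600]
  375 → van 5 (new)  [load 375/600]
  200 → van 5  [load 575/600]
5 vans opened.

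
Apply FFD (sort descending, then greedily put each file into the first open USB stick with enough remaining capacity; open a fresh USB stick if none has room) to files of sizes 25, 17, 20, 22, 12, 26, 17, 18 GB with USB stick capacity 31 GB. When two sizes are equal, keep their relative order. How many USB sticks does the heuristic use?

Sorted descending: 26, 25, 22, 20, 18, 17, 17, 12.
  26 → USB stick 1 (new)  [load 26/31]
  25 → USB stick 2 (new)  [load 25/31]
  22 → USB stick 3 (new)  [load 22/31]
  20 → USB stick 4 (new)  [load 20/31]
  18 → USB stick 5 (new)  [load 18/31]
  17 → USB stick 6 (new)  [load 17/31]
  17 → USB stick 7 (new)  [load 17/31]
  12 → USB stick 5  [load 30/31]
7 USB sticks opened.

7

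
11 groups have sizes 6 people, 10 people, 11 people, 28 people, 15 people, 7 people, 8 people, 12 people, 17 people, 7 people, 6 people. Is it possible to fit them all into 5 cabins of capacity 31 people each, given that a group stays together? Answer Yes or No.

Yes

A valid assignment using 5 cabins:
  cabin 1: 28 = 28
  cabin 2: 17 + 12 = 29
  cabin 3: 15 + 11 = 26
  cabin 4: 10 + 8 + 7 + 6 = 31
  cabin 5: 7 + 6 = 13
Every load is within 31 people, so 5 cabins suffice.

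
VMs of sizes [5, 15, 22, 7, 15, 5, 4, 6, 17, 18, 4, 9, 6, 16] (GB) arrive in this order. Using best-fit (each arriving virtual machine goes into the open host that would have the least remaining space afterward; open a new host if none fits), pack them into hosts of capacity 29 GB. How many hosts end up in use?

6

  5 → host 1 (new)  [load 5/29]
  15 → host 1  [load 20/29]
  22 → host 2 (new)  [load 22/29]
  7 → host 2  [load 29/29]
  15 → host 3 (new)  [load 15/29]
  5 → host 1  [load 25/29]
  4 → host 1  [load 29/29]
  6 → host 3  [load 21/29]
  17 → host 4 (new)  [load 17/29]
  18 → host 5 (new)  [load 18/29]
  4 → host 3  [load 25/29]
  9 → host 5  [load 27/29]
  6 → host 4  [load 23/29]
  16 → host 6 (new)  [load 16/29]
6 hosts opened.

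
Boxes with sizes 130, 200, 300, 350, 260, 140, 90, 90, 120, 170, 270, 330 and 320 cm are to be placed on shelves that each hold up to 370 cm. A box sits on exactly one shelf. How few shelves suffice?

9

Total = 350 + 330 + 320 + 300 + 270 + 260 + 200 + 170 + 140 + 130 + 120 + 90 + 90 = 2770 cm.
Lower bound: ⌈2770/370⌉ = 8 shelves.
A packing using 9 shelves:
  shelf 1: 350 = 350
  shelf 2: 330 = 330
  shelf 3: 320 = 320
  shelf 4: 300 = 300
  shelf 5: 270 + 90 = 360
  shelf 6: 260 + 90 = 350
  shelf 7: 200 + 170 = 370
  shelf 8: 140 + 130 = 270
  shelf 9: 120 = 120
No arrangement into 8 shelves stays within capacity, so 9 is optimal.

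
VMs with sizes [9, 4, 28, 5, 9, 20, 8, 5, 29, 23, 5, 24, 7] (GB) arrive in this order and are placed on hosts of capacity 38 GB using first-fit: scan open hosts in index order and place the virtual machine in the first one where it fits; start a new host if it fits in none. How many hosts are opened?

6

  9 → host 1 (new)  [load 9/38]
  4 → host 1  [load 13/38]
  28 → host 2 (new)  [load 28/38]
  5 → host 1  [load 18/38]
  9 → host 1  [load 27/38]
  20 → host 3 (new)  [load 20/38]
  8 → host 1  [load 35/38]
  5 → host 2  [load 33/38]
  29 → host 4 (new)  [load 29/38]
  23 → host 5 (new)  [load 23/38]
  5 → host 2  [load 38/38]
  24 → host 6 (new)  [load 24/38]
  7 → host 3  [load 27/38]
6 hosts opened.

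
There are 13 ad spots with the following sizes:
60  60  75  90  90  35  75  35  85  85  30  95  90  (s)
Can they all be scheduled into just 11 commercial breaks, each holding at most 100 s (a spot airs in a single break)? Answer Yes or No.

Yes

A valid assignment using 11 commercial breaks:
  break 1: 95 = 95
  break 2: 90 = 90
  break 3: 90 = 90
  break 4: 90 = 90
  break 5: 85 = 85
  break 6: 85 = 85
  break 7: 75 = 75
  break 8: 75 = 75
  break 9: 60 + 35 = 95
  break 10: 60 + 35 = 95
  break 11: 30 = 30
Every load is within 100 s, so 11 commercial breaks suffice.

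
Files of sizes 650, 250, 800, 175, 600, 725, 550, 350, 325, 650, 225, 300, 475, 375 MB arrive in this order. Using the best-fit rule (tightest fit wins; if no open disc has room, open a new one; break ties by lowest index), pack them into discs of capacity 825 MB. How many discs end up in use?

9

  650 → disc 1 (new)  [load 650/825]
  250 → disc 2 (new)  [load 250/825]
  800 → disc 3 (new)  [load 800/825]
  175 → disc 1  [load 825/825]
  600 → disc 4 (new)  [load 600/825]
  725 → disc 5 (new)  [load 725/825]
  550 → disc 2  [load 800/825]
  350 → disc 6 (new)  [load 350/825]
  325 → disc 6  [load 675/825]
  650 → disc 7 (new)  [load 650/825]
  225 → disc 4  [load 825/825]
  300 → disc 8 (new)  [load 300/825]
  475 → disc 8  [load 775/825]
  375 → disc 9 (new)  [load 375/825]
9 discs opened.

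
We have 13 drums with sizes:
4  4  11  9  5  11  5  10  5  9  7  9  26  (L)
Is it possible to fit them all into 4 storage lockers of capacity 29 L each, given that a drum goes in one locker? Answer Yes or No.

Total = 115 L; ⌈115/29⌉ = 4.
The bound of 4 does not rule out 4, but exhaustive search shows no assignment into 4 storage lockers of capacity 29 L exists — the minimum is 5.

No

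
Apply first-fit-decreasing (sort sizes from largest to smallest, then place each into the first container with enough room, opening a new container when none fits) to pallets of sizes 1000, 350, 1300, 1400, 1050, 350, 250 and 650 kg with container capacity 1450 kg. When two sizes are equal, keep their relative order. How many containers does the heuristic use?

Sorted descending: 1400, 1300, 1050, 1000, 650, 350, 350, 250.
  1400 → container 1 (new)  [load 1400/1450]
  1300 → container 2 (new)  [load 1300/1450]
  1050 → container 3 (new)  [load 1050/1450]
  1000 → container 4 (new)  [load 1000/1450]
  650 → container 5 (new)  [load 650/1450]
  350 → container 3  [load 1400/1450]
  350 → container 4  [load 1350/1450]
  250 → container 5  [load 900/1450]
5 containers opened.

5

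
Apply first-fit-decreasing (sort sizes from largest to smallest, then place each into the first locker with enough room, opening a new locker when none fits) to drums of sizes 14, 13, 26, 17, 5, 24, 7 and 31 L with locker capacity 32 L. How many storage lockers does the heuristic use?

5

Sorted descending: 31, 26, 24, 17, 14, 13, 7, 5.
  31 → locker 1 (new)  [load 31/32]
  26 → locker 2 (new)  [load 26/32]
  24 → locker 3 (new)  [load 24/32]
  17 → locker 4 (new)  [load 17/32]
  14 → locker 4  [load 31/32]
  13 → locker 5 (new)  [load 13/32]
  7 → locker 3  [load 31/32]
  5 → locker 2  [load 31/32]
5 storage lockers opened.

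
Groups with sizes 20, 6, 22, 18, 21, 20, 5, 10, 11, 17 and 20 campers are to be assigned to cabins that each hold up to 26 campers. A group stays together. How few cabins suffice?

8

Total = 22 + 21 + 20 + 20 + 20 + 18 + 17 + 11 + 10 + 6 + 5 = 170 campers.
Lower bound: ⌈170/26⌉ = 7 cabins.
A packing using 8 cabins:
  cabin 1: 22 = 22
  cabin 2: 21 + 5 = 26
  cabin 3: 20 + 6 = 26
  cabin 4: 20 = 20
  cabin 5: 20 = 20
  cabin 6: 18 = 18
  cabin 7: 17 = 17
  cabin 8: 11 + 10 = 21
No arrangement into 7 cabins stays within capacity, so 8 is optimal.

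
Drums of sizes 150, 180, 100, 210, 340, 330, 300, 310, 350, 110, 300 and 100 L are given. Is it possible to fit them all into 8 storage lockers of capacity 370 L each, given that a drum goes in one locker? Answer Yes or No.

No

Total = 2780 L; ⌈2780/370⌉ = 8.
The bound of 8 does not rule out 8, but exhaustive search shows no assignment into 8 storage lockers of capacity 370 L exists — the minimum is 9.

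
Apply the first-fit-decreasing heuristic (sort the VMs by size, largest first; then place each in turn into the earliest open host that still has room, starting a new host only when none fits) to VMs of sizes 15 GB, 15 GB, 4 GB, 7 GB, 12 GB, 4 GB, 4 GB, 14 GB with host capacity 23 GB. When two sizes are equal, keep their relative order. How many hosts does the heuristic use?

4

Sorted descending: 15, 15, 14, 12, 7, 4, 4, 4.
  15 → host 1 (new)  [load 15/23]
  15 → host 2 (new)  [load 15/23]
  14 → host 3 (new)  [load 14/23]
  12 → host 4 (new)  [load 12/23]
  7 → host 1  [load 22/23]
  4 → host 2  [load 19/23]
  4 → host 2  [load 23/23]
  4 → host 3  [load 18/23]
4 hosts opened.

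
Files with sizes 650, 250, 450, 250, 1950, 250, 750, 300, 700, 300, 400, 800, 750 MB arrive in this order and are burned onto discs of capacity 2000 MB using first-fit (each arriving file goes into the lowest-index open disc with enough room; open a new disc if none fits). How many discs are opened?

5

  650 → disc 1 (new)  [load 650/2000]
  250 → disc 1  [load 900/2000]
  450 → disc 1  [load 1350/2000]
  250 → disc 1  [load 1600/2000]
  1950 → disc 2 (new)  [load 1950/2000]
  250 → disc 1  [load 1850/2000]
  750 → disc 3 (new)  [load 750/2000]
  300 → disc 3  [load 1050/2000]
  700 → disc 3  [load 1750/2000]
  300 → disc 4 (new)  [load 300/2000]
  400 → disc 4  [load 700/2000]
  800 → disc 4  [load 1500/2000]
  750 → disc 5 (new)  [load 750/2000]
5 discs opened.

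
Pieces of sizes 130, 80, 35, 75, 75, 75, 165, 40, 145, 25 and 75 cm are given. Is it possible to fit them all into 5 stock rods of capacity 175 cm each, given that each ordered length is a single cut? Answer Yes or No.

Total = 920 cm; ⌈920/175⌉ = 6.
At least 6 stock rods are required, but only 5 are allowed.

No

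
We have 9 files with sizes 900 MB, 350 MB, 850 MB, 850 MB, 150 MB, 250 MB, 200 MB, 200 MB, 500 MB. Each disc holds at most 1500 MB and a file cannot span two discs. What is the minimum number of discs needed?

3

Total = 900 + 850 + 850 + 500 + 350 + 250 + 200 + 200 + 150 = 4250 MB.
Lower bound: ⌈4250/1500⌉ = 3 discs.
A packing using 3 discs:
  disc 1: 900 + 500 = 1400
  disc 2: 850 + 350 + 250 = 1450
  disc 3: 850 + 200 + 200 + 150 = 1400
This matches the lower bound, so 3 is optimal.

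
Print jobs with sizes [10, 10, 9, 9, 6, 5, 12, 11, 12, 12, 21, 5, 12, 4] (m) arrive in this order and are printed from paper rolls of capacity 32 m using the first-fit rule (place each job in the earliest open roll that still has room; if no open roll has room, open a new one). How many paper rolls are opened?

  10 → roll 1 (new)  [load 10/32]
  10 → roll 1  [load 20/32]
  9 → roll 1  [load 29/32]
  9 → roll 2 (new)  [load 9/32]
  6 → roll 2  [load 15/32]
  5 → roll 2  [load 20/32]
  12 → roll 2  [load 32/32]
  11 → roll 3 (new)  [load 11/32]
  12 → roll 3  [load 23/32]
  12 → roll 4 (new)  [load 12/32]
  21 → roll 5 (new)  [load 21/32]
  5 → roll 3  [load 28/32]
  12 → roll 4  [load 24/32]
  4 → roll 3  [load 32/32]
5 paper rolls opened.

5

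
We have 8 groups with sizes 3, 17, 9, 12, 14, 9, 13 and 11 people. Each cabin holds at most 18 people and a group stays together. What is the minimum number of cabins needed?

6

Total = 17 + 14 + 13 + 12 + 11 + 9 + 9 + 3 = 88 people.
Lower bound: ⌈88/18⌉ = 5 cabins.
A packing using 6 cabins:
  cabin 1: 17 = 17
  cabin 2: 14 + 3 = 17
  cabin 3: 13 = 13
  cabin 4: 12 = 12
  cabin 5: 11 = 11
  cabin 6: 9 + 9 = 18
No arrangement into 5 cabins stays within capacity, so 6 is optimal.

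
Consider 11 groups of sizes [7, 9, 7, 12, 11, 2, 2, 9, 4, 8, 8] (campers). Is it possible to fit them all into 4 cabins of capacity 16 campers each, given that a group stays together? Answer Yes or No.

Total = 79 campers; ⌈79/16⌉ = 5.
At least 5 cabins are required, but only 4 are allowed.

No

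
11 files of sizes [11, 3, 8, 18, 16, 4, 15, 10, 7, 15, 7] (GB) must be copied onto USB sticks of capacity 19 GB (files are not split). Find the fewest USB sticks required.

7

Total = 18 + 16 + 15 + 15 + 11 + 10 + 8 + 7 + 7 + 4 + 3 = 114 GB.
Lower bound: ⌈114/19⌉ = 6 USB sticks.
A packing using 7 USB sticks:
  USB stick 1: 18 = 18
  USB stick 2: 16 + 3 = 19
  USB stick 3: 15 + 4 = 19
  USB stick 4: 15 = 15
  USB stick 5: 11 + 8 = 19
  USB stick 6: 10 + 7 = 17
  USB stick 7: 7 = 7
No arrangement into 6 USB sticks stays within capacity, so 7 is optimal.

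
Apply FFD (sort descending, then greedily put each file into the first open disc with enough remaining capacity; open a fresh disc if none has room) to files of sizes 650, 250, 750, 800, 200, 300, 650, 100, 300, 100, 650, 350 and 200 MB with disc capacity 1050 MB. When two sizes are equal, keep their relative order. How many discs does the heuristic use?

6

Sorted descending: 800, 750, 650, 650, 650, 350, 300, 300, 250, 200, 200, 100, 100.
  800 → disc 1 (new)  [load 800/1050]
  750 → disc 2 (new)  [load 750/1050]
  650 → disc 3 (new)  [load 650/1050]
  650 → disc 4 (new)  [load 650/1050]
  650 → disc 5 (new)  [load 650/1050]
  350 → disc 3  [load 1000/1050]
  300 → disc 2  [load 1050/1050]
  300 → disc 4  [load 950/1050]
  250 → disc 1  [load 1050/1050]
  200 → disc 5  [load 850/1050]
  200 → disc 5  [load 1050/1050]
  100 → disc 4  [load 1050/1050]
  100 → disc 6 (new)  [load 100/1050]
6 discs opened.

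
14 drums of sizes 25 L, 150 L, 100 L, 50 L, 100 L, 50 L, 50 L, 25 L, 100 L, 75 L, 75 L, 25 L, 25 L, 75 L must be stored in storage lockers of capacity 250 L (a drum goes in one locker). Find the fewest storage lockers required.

4

Total = 150 + 100 + 100 + 100 + 75 + 75 + 75 + 50 + 50 + 50 + 25 + 25 + 25 + 25 = 925 L.
Lower bound: ⌈925/250⌉ = 4 storage lockers.
A packing using 4 storage lockers:
  locker 1: 150 + 100 = 250
  locker 2: 100 + 100 + 50 = 250
  locker 3: 75 + 75 + 75 + 25 = 250
  locker 4: 50 + 50 + 25 + 25 + 25 = 175
This matches the lower bound, so 4 is optimal.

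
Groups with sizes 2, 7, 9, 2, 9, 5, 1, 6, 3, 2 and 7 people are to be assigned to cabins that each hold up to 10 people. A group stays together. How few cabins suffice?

Total = 9 + 9 + 7 + 7 + 6 + 5 + 3 + 2 + 2 + 2 + 1 = 53 people.
Lower bound: ⌈53/10⌉ = 6 cabins.
A packing using 6 cabins:
  cabin 1: 9 + 1 = 10
  cabin 2: 9 = 9
  cabin 3: 7 + 3 = 10
  cabin 4: 7 + 2 = 9
  cabin 5: 6 + 2 + 2 = 10
  cabin 6: 5 = 5
This matches the lower bound, so 6 is optimal.

6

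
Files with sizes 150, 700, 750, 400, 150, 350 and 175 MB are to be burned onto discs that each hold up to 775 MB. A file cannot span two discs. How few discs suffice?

4

Total = 750 + 700 + 400 + 350 + 175 + 150 + 150 = 2675 MB.
Lower bound: ⌈2675/775⌉ = 4 discs.
A packing using 4 discs:
  disc 1: 750 = 750
  disc 2: 700 = 700
  disc 3: 400 + 350 = 750
  disc 4: 175 + 150 + 150 = 475
This matches the lower bound, so 4 is optimal.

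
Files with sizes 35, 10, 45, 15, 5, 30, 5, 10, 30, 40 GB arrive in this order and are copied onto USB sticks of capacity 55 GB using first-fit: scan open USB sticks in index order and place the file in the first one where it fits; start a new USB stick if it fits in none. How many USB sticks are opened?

  35 → USB stick 1 (new)  [load 35/55]
  10 → USB stick 1  [load 45/55]
  45 → USB stick 2 (new)  [load 45/55]
  15 → USB stick 3 (new)  [load 15/55]
  5 → USB stick 1  [load 50/55]
  30 → USB stick 3  [load 45/55]
  5 → USB stick 1  [load 55/55]
  10 → USB stick 2  [load 55/55]
  30 → USB stick 4 (new)  [load 30/55]
  40 → USB stick 5 (new)  [load 40/55]
5 USB sticks opened.

5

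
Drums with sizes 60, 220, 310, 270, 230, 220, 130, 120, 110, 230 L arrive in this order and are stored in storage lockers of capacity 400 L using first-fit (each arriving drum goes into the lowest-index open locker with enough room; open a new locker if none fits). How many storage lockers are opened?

6

  60 → locker 1 (new)  [load 60/400]
  220 → locker 1  [load 280/400]
  310 → locker 2 (new)  [load 310/400]
  270 → locker 3 (new)  [load 270/400]
  230 → locker 4 (new)  [load 230/400]
  220 → locker 5 (new)  [load 220/400]
  130 → locker 3  [load 400/400]
  120 → locker 1  [load 400/400]
  110 → locker 4  [load 340/400]
  230 → locker 6 (new)  [load 230/400]
6 storage lockers opened.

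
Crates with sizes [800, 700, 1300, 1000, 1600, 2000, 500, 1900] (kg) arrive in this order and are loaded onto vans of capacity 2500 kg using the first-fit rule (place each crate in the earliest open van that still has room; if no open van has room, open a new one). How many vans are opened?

5

  800 → van 1 (new)  [load 800/2500]
  700 → van 1  [load 1500/2500]
  1300 → van 2 (new)  [load 1300/2500]
  1000 → van 1  [load 2500/2500]
  1600 → van 3 (new)  [load 1600/2500]
  2000 → van 4 (new)  [load 2000/2500]
  500 → van 2  [load 1800/2500]
  1900 → van 5 (new)  [load 1900/2500]
5 vans opened.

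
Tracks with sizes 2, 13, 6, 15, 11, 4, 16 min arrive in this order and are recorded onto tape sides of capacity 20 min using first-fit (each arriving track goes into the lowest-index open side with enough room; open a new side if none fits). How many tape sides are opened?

4

  2 → side 1 (new)  [load 2/20]
  13 → side 1  [load 15/20]
  6 → side 2 (new)  [load 6/20]
  15 → side 3 (new)  [load 15/20]
  11 → side 2  [load 17/20]
  4 → side 1  [load 19/20]
  16 → side 4 (new)  [load 16/20]
4 tape sides opened.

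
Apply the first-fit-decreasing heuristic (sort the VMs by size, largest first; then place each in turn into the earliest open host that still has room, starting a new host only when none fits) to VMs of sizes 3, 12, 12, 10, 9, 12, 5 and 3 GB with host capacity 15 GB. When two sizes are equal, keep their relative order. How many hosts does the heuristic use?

5

Sorted descending: 12, 12, 12, 10, 9, 5, 3, 3.
  12 → host 1 (new)  [load 12/15]
  12 → host 2 (new)  [load 12/15]
  12 → host 3 (new)  [load 12/15]
  10 → host 4 (new)  [load 10/15]
  9 → host 5 (new)  [load 9/15]
  5 → host 4  [load 15/15]
  3 → host 1  [load 15/15]
  3 → host 2  [load 15/15]
5 hosts opened.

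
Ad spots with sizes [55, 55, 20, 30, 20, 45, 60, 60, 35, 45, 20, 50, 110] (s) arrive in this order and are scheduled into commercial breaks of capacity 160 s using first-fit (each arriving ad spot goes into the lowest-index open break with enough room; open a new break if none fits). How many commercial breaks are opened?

4

  55 → break 1 (new)  [load 55/160]
  55 → break 1  [load 110/160]
  20 → break 1  [load 130/160]
  30 → break 1  [load 160/160]
  20 → break 2 (new)  [load 20/160]
  45 → break 2  [load 65/160]
  60 → break 2  [load 125/160]
  60 → break 3 (new)  [load 60/160]
  35 → break 2  [load 160/160]
  45 → break 3  [load 105/160]
  20 → break 3  [load 125/160]
  50 → break 4 (new)  [load 50/160]
  110 → break 4  [load 160/160]
4 commercial breaks opened.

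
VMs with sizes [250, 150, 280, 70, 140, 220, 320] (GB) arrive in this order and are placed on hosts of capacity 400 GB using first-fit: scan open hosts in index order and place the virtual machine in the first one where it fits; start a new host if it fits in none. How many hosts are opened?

4

  250 → host 1 (new)  [load 250/400]
  150 → host 1  [load 400/400]
  280 → host 2 (new)  [load 280/400]
  70 → host 2  [load 350/400]
  140 → host 3 (new)  [load 140/400]
  220 → host 3  [load 360/400]
  320 → host 4 (new)  [load 320/400]
4 hosts opened.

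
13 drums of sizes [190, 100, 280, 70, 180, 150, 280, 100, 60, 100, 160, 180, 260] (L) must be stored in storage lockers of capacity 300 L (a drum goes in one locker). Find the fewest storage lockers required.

Total = 280 + 280 + 260 + 190 + 180 + 180 + 160 + 150 + 100 + 100 + 100 + 70 + 60 = 2110 L.
Lower bound: ⌈2110/300⌉ = 8 storage lockers.
A packing using 8 storage lockers:
  locker 1: 280 = 280
  locker 2: 280 = 280
  locker 3: 260 = 260
  locker 4: 190 + 100 = 290
  locker 5: 180 + 100 = 280
  locker 6: 180 + 100 = 280
  locker 7: 160 + 70 + 60 = 290
  locker 8: 150 = 150
This matches the lower bound, so 8 is optimal.

8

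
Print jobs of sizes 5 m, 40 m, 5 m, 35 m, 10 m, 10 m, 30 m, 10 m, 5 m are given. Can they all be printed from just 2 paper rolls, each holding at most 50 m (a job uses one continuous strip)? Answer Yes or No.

No

Total = 150 m; ⌈150/50⌉ = 3.
At least 3 paper rolls are required, but only 2 are allowed.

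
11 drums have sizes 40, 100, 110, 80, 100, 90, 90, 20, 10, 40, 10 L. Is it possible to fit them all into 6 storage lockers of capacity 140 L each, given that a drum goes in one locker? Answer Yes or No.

A valid assignment using 6 storage lockers:
  locker 1: 110 + 20 + 10 = 140
  locker 2: 100 + 40 = 140
  locker 3: 100 + 40 = 140
  locker 4: 90 + 10 = 100
  locker 5: 90 = 90
  locker 6: 80 = 80
Every load is within 140 L, so 6 storage lockers suffice.

Yes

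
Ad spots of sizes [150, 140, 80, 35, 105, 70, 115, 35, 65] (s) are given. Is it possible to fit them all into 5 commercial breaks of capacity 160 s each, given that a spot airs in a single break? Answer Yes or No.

No

Total = 795 s; ⌈795/160⌉ = 5.
The bound of 5 does not rule out 5, but exhaustive search shows no assignment into 5 commercial breaks of capacity 160 s exists — the minimum is 6.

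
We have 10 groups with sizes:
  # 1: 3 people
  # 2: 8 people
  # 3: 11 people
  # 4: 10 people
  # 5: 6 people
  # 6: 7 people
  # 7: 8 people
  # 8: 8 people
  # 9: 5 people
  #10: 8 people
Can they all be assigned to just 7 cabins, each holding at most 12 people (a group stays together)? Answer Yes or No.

Total = 74 people; ⌈74/12⌉ = 7.
The bound of 7 does not rule out 7, but exhaustive search shows no assignment into 7 cabins of capacity 12 people exists — the minimum is 8.

No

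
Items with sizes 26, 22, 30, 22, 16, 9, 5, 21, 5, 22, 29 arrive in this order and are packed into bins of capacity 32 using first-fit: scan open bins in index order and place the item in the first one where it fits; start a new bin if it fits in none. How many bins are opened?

8

  26 → bin 1 (new)  [load 26/32]
  22 → bin 2 (new)  [load 22/32]
  30 → bin 3 (new)  [load 30/32]
  22 → bin 4 (new)  [load 22/32]
  16 → bin 5 (new)  [load 16/32]
  9 → bin 2  [load 31/32]
  5 → bin 1  [load 31/32]
  21 → bin 6 (new)  [load 21/32]
  5 → bin 4  [load 27/32]
  22 → bin 7 (new)  [load 22/32]
  29 → bin 8 (new)  [load 29/32]
8 bins opened.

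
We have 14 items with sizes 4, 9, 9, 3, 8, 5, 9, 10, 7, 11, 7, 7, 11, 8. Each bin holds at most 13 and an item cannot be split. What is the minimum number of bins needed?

11

Total = 11 + 11 + 10 + 9 + 9 + 9 + 8 + 8 + 7 + 7 + 7 + 5 + 4 + 3 = 108.
Lower bound: ⌈108/13⌉ = 9 bins.
Also, 11 items each exceed 13/2, and no two of those can share a bin, so at least 11 bins are needed.
A packing using 11 bins:
  bin 1: 11 = 11
  bin 2: 11 = 11
  bin 3: 10 + 3 = 13
  bin 4: 9 + 4 = 13
  bin 5: 9 = 9
  bin 6: 9 = 9
  bin 7: 8 + 5 = 13
  bin 8: 8 = 8
  bin 9: 7 = 7
  bin 10: 7 = 7
  bin 11: 7 = 7
This matches the lower bound, so 11 is optimal.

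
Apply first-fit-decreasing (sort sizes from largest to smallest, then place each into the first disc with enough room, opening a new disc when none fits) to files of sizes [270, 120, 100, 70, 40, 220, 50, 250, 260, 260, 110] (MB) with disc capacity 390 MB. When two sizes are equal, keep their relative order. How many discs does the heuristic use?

5

Sorted descending: 270, 260, 260, 250, 220, 120, 110, 100, 70, 50, 40.
  270 → disc 1 (new)  [load 270/390]
  260 → disc 2 (new)  [load 260/390]
  260 → disc 3 (new)  [load 260/390]
  250 → disc 4 (new)  [load 250/390]
  220 → disc 5 (new)  [load 220/390]
  120 → disc 1  [load 390/390]
  110 → disc 2  [load 370/390]
  100 → disc 3  [load 360/390]
  70 → disc 4  [load 320/390]
  50 → disc 4  [load 370/390]
  40 → disc 5  [load 260/390]
5 discs opened.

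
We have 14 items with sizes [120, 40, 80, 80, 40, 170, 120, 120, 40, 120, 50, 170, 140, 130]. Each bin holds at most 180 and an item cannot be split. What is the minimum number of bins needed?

9

Total = 170 + 170 + 140 + 130 + 120 + 120 + 120 + 120 + 80 + 80 + 50 + 40 + 40 + 40 = 1420.
Lower bound: ⌈1420/180⌉ = 8 bins.
A packing using 9 bins:
  bin 1: 170 = 170
  bin 2: 170 = 170
  bin 3: 140 + 40 = 180
  bin 4: 130 + 50 = 180
  bin 5: 120 + 40 = 160
  bin 6: 120 + 40 = 160
  bin 7: 120 = 120
  bin 8: 120 = 120
  bin 9: 80 + 80 = 160
No arrangement into 8 bins stays within capacity, so 9 is optimal.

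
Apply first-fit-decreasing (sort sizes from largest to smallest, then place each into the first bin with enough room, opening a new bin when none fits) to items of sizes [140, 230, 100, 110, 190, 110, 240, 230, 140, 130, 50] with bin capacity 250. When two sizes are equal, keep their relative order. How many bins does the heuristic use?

7

Sorted descending: 240, 230, 230, 190, 140, 140, 130, 110, 110, 100, 50.
  240 → bin 1 (new)  [load 240/250]
  230 → bin 2 (new)  [load 230/250]
  230 → bin 3 (new)  [load 230/250]
  190 → bin 4 (new)  [load 190/250]
  140 → bin 5 (new)  [load 140/250]
  140 → bin 6 (new)  [load 140/250]
  130 → bin 7 (new)  [load 130/250]
  110 → bin 5  [load 250/250]
  110 → bin 6  [load 250/250]
  100 → bin 7  [load 230/250]
  50 → bin 4  [load 240/250]
7 bins opened.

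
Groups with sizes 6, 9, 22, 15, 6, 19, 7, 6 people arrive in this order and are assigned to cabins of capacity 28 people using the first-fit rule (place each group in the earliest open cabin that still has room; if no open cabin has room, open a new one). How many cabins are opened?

4

  6 → cabin 1 (new)  [load 6/28]
  9 → cabin 1  [load 15/28]
  22 → cabin 2 (new)  [load 22/28]
  15 → cabin 3 (new)  [load 15/28]
  6 → cabin 1  [load 21/28]
  19 → cabin 4 (new)  [load 19/28]
  7 → cabin 1  [load 28/28]
  6 → cabin 2  [load 28/28]
4 cabins opened.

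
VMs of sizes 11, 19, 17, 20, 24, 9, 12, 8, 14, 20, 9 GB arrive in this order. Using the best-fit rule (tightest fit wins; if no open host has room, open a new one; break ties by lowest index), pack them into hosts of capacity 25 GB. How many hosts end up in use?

8

  11 → host 1 (new)  [load 11/25]
  19 → host 2 (new)  [load 19/25]
  17 → host 3 (new)  [load 17/25]
  20 → host 4 (new)  [load 20/25]
  24 → host 5 (new)  [load 24/25]
  9 → host 1  [load 20/25]
  12 → host 6 (new)  [load 12/25]
  8 → host 3  [load 25/25]
  14 → host 7 (new)  [load 14/25]
  20 → host 8 (new)  [load 20/25]
  9 → host 7  [load 23/25]
8 hosts opened.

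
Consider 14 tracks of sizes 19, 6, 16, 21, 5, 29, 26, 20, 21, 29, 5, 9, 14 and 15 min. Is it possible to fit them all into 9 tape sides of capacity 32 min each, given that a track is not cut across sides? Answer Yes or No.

Yes

A valid assignment using 9 tape sides:
  side 1: 29 = 29
  side 2: 29 = 29
  side 3: 26 + 6 = 32
  side 4: 21 + 9 = 30
  side 5: 21 + 5 + 5 = 31
  side 6: 20 = 20
  side 7: 19 = 19
  side 8: 16 + 15 = 31
  side 9: 14 = 14
Every load is within 32 min, so 9 tape sides suffice.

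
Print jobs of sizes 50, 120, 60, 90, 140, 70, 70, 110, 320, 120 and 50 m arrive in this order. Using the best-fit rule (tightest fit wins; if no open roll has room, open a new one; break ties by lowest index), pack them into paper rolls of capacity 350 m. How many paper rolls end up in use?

4

  50 → roll 1 (new)  [load 50/350]
  120 → roll 1  [load 170/350]
  60 → roll 1  [load 230/350]
  90 → roll 1  [load 320/350]
  140 → roll 2 (new)  [load 140/350]
  70 → roll 2  [load 210/350]
  70 → roll 2  [load 280/350]
  110 → roll 3 (new)  [load 110/350]
  320 → roll 4 (new)  [load 320/350]
  120 → roll 3  [load 230/350]
  50 → roll 2  [load 330/350]
4 paper rolls opened.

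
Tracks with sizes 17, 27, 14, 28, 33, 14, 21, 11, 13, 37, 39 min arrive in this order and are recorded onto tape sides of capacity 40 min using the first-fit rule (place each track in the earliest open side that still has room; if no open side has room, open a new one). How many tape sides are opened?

8

  17 → side 1 (new)  [load 17/40]
  27 → side 2 (new)  [load 27/40]
  14 → side 1  [load 31/40]
  28 → side 3 (new)  [load 28/40]
  33 → side 4 (new)  [load 33/40]
  14 → side 5 (new)  [load 14/40]
  21 → side 5  [load 35/40]
  11 → side 2  [load 38/40]
  13 → side 6 (new)  [load 13/40]
  37 → side 7 (new)  [load 37/40]
  39 → side 8 (new)  [load 39/40]
8 tape sides opened.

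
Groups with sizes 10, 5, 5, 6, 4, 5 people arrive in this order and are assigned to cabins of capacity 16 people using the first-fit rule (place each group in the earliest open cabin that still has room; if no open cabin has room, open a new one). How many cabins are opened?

  10 → cabin 1 (new)  [load 10/16]
  5 → cabin 1  [load 15/16]
  5 → cabin 2 (new)  [load 5/16]
  6 → cabin 2  [load 11/16]
  4 → cabin 2  [load 15/16]
  5 → cabin 3 (new)  [load 5/16]
3 cabins opened.

3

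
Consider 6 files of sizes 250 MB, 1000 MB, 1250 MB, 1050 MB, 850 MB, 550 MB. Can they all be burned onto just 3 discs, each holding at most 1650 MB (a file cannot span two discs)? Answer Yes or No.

No

Total = 4950 MB; ⌈4950/1650⌉ = 3.
4 files each exceed half the capacity and cannot share a disc, forcing at least 4 discs.
At least 4 discs are required, but only 3 are allowed.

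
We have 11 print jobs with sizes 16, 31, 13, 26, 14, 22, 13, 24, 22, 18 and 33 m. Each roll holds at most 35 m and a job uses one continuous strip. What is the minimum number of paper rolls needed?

Total = 33 + 31 + 26 + 24 + 22 + 22 + 18 + 16 + 14 + 13 + 13 = 232 m.
Lower bound: ⌈232/35⌉ = 7 paper rolls.
A packing using 8 paper rolls:
  roll 1: 33 = 33
  roll 2: 31 = 31
  roll 3: 26 = 26
  roll 4: 24 = 24
  roll 5: 22 + 13 = 35
  roll 6: 22 + 13 = 35
  roll 7: 18 + 16 = 34
  roll 8: 14 = 14
No arrangement into 7 paper rolls stays within capacity, so 8 is optimal.

8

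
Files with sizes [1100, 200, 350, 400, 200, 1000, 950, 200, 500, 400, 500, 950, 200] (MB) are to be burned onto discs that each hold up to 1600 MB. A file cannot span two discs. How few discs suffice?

5

Total = 1100 + 1000 + 950 + 950 + 500 + 500 + 400 + 400 + 350 + 200 + 200 + 200 + 200 = 6950 MB.
Lower bound: ⌈6950/1600⌉ = 5 discs.
A packing using 5 discs:
  disc 1: 1100 + 500 = 1600
  disc 2: 1000 + 500 = 1500
  disc 3: 950 + 400 + 200 = 1550
  disc 4: 950 + 400 + 200 = 1550
  disc 5: 350 + 200 + 200 = 750
This matches the lower bound, so 5 is optimal.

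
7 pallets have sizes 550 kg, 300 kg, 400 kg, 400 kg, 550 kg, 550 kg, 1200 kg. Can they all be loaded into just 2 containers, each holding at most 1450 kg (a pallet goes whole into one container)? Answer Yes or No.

No

Total = 3950 kg; ⌈3950/1450⌉ = 3.
At least 3 containers are required, but only 2 are allowed.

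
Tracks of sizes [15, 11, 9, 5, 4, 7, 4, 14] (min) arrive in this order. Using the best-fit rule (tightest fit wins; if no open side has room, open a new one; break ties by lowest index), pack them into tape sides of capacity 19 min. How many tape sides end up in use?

  15 → side 1 (new)  [load 15/19]
  11 → side 2 (new)  [load 11/19]
  9 → side 3 (new)  [load 9/19]
  5 → side 2  [load 16/19]
  4 → side 1  [load 19/19]
  7 → side 3  [load 16/19]
  4 → side 4 (new)  [load 4/19]
  14 → side 4  [load 18/19]
4 tape sides opened.

4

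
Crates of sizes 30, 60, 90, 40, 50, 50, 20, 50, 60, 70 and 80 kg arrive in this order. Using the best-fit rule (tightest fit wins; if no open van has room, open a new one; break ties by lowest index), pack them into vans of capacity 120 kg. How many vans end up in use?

7

  30 → van 1 (new)  [load 30/120]
  60 → van 1  [load 90/120]
  90 → van 2 (new)  [load 90/120]
  40 → van 3 (new)  [load 40/120]
  50 → van 3  [load 90/120]
  50 → van 4 (new)  [load 50/120]
  20 → van 1  [load 110/120]
  50 → van 4  [load 100/120]
  60 → van 5 (new)  [load 60/120]
  70 → van 6 (new)  [load 70/120]
  80 → van 7 (new)  [load 80/120]
7 vans opened.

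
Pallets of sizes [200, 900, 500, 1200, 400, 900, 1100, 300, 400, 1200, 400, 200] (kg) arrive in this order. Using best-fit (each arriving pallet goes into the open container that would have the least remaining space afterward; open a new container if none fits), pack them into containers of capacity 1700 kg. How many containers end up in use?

5

  200 → container 1 (new)  [load 200/1700]
  900 → container 1  [load 1100/1700]
  500 → container 1  [load 1600/1700]
  1200 → container 2 (new)  [load 1200/1700]
  400 → container 2  [load 1600/1700]
  900 → container 3 (new)  [load 900/1700]
  1100 → container 4 (new)  [load 1100/1700]
  300 → container 4  [load 1400/1700]
  400 → container 3  [load 1300/1700]
  1200 → container 5 (new)  [load 1200/1700]
  400 → container 3  [load 1700/1700]
  200 → container 4  [load 1600/1700]
5 containers opened.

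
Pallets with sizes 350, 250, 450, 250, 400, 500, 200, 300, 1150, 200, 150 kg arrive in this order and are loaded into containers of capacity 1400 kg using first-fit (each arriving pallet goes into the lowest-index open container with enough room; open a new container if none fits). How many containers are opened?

  350 → container 1 (new)  [load 350/1400]
  250 → container 1  [load 600/1400]
  450 → container 1  [load 1050/1400]
  250 → container 1  [load 1300/1400]
  400 → container 2 (new)  [load 400/1400]
  500 → container 2  [load 900/1400]
  200 → container 2  [load 1100/1400]
  300 → container 2  [load 1400/1400]
  1150 → container 3 (new)  [load 1150/1400]
  200 → container 3  [load 1350/1400]
  150 → container 4 (new)  [load 150/1400]
4 containers opened.

4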